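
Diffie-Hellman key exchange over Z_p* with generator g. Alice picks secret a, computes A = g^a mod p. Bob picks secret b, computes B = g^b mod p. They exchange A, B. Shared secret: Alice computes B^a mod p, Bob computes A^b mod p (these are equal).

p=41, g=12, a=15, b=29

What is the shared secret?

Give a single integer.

A = 12^15 mod 41  (bits of 15 = 1111)
  bit 0 = 1: r = r^2 * 12 mod 41 = 1^2 * 12 = 1*12 = 12
  bit 1 = 1: r = r^2 * 12 mod 41 = 12^2 * 12 = 21*12 = 6
  bit 2 = 1: r = r^2 * 12 mod 41 = 6^2 * 12 = 36*12 = 22
  bit 3 = 1: r = r^2 * 12 mod 41 = 22^2 * 12 = 33*12 = 27
  -> A = 27
B = 12^29 mod 41  (bits of 29 = 11101)
  bit 0 = 1: r = r^2 * 12 mod 41 = 1^2 * 12 = 1*12 = 12
  bit 1 = 1: r = r^2 * 12 mod 41 = 12^2 * 12 = 21*12 = 6
  bit 2 = 1: r = r^2 * 12 mod 41 = 6^2 * 12 = 36*12 = 22
  bit 3 = 0: r = r^2 mod 41 = 22^2 = 33
  bit 4 = 1: r = r^2 * 12 mod 41 = 33^2 * 12 = 23*12 = 30
  -> B = 30
s = B^a = 30^15 mod 41  (bits of 15 = 1111)
  bit 0 = 1: r = r^2 * 30 mod 41 = 1^2 * 30 = 1*30 = 30
  bit 1 = 1: r = r^2 * 30 mod 41 = 30^2 * 30 = 39*30 = 22
  bit 2 = 1: r = r^2 * 30 mod 41 = 22^2 * 30 = 33*30 = 6
  bit 3 = 1: r = r^2 * 30 mod 41 = 6^2 * 30 = 36*30 = 14
  -> s = B^a = 14

Answer: 14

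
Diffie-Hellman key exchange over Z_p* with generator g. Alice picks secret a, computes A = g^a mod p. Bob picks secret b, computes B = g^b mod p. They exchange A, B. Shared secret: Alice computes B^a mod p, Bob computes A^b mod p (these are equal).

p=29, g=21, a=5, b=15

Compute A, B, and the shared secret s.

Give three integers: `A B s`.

Answer: 2 8 27

Derivation:
A = 21^5 mod 29  (bits of 5 = 101)
  bit 0 = 1: r = r^2 * 21 mod 29 = 1^2 * 21 = 1*21 = 21
  bit 1 = 0: r = r^2 mod 29 = 21^2 = 6
  bit 2 = 1: r = r^2 * 21 mod 29 = 6^2 * 21 = 7*21 = 2
  -> A = 2
B = 21^15 mod 29  (bits of 15 = 1111)
  bit 0 = 1: r = r^2 * 21 mod 29 = 1^2 * 21 = 1*21 = 21
  bit 1 = 1: r = r^2 * 21 mod 29 = 21^2 * 21 = 6*21 = 10
  bit 2 = 1: r = r^2 * 21 mod 29 = 10^2 * 21 = 13*21 = 12
  bit 3 = 1: r = r^2 * 21 mod 29 = 12^2 * 21 = 28*21 = 8
  -> B = 8
s = B^a = 8^5 mod 29  (bits of 5 = 101)
  bit 0 = 1: r = r^2 * 8 mod 29 = 1^2 * 8 = 1*8 = 8
  bit 1 = 0: r = r^2 mod 29 = 8^2 = 6
  bit 2 = 1: r = r^2 * 8 mod 29 = 6^2 * 8 = 7*8 = 27
  -> s = B^a = 27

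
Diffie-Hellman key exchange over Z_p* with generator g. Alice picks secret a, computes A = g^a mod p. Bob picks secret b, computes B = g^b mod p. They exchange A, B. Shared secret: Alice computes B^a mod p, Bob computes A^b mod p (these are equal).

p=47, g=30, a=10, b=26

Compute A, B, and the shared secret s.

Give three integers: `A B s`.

A = 30^10 mod 47  (bits of 10 = 1010)
  bit 0 = 1: r = r^2 * 30 mod 47 = 1^2 * 30 = 1*30 = 30
  bit 1 = 0: r = r^2 mod 47 = 30^2 = 7
  bit 2 = 1: r = r^2 * 30 mod 47 = 7^2 * 30 = 2*30 = 13
  bit 3 = 0: r = r^2 mod 47 = 13^2 = 28
  -> A = 28
B = 30^26 mod 47  (bits of 26 = 11010)
  bit 0 = 1: r = r^2 * 30 mod 47 = 1^2 * 30 = 1*30 = 30
  bit 1 = 1: r = r^2 * 30 mod 47 = 30^2 * 30 = 7*30 = 22
  bit 2 = 0: r = r^2 mod 47 = 22^2 = 14
  bit 3 = 1: r = r^2 * 30 mod 47 = 14^2 * 30 = 8*30 = 5
  bit 4 = 0: r = r^2 mod 47 = 5^2 = 25
  -> B = 25
s = B^a = 25^10 mod 47  (bits of 10 = 1010)
  bit 0 = 1: r = r^2 * 25 mod 47 = 1^2 * 25 = 1*25 = 25
  bit 1 = 0: r = r^2 mod 47 = 25^2 = 14
  bit 2 = 1: r = r^2 * 25 mod 47 = 14^2 * 25 = 8*25 = 12
  bit 3 = 0: r = r^2 mod 47 = 12^2 = 3
  -> s = B^a = 3

Answer: 28 25 3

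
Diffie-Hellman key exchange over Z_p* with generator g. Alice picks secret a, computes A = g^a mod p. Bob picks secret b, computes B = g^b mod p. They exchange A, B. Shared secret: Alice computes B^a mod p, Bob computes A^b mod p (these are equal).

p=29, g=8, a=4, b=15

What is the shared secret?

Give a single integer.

A = 8^4 mod 29  (bits of 4 = 100)
  bit 0 = 1: r = r^2 * 8 mod 29 = 1^2 * 8 = 1*8 = 8
  bit 1 = 0: r = r^2 mod 29 = 8^2 = 6
  bit 2 = 0: r = r^2 mod 29 = 6^2 = 7
  -> A = 7
B = 8^15 mod 29  (bits of 15 = 1111)
  bit 0 = 1: r = r^2 * 8 mod 29 = 1^2 * 8 = 1*8 = 8
  bit 1 = 1: r = r^2 * 8 mod 29 = 8^2 * 8 = 6*8 = 19
  bit 2 = 1: r = r^2 * 8 mod 29 = 19^2 * 8 = 13*8 = 17
  bit 3 = 1: r = r^2 * 8 mod 29 = 17^2 * 8 = 28*8 = 21
  -> B = 21
s = B^a = 21^4 mod 29  (bits of 4 = 100)
  bit 0 = 1: r = r^2 * 21 mod 29 = 1^2 * 21 = 1*21 = 21
  bit 1 = 0: r = r^2 mod 29 = 21^2 = 6
  bit 2 = 0: r = r^2 mod 29 = 6^2 = 7
  -> s = B^a = 7

Answer: 7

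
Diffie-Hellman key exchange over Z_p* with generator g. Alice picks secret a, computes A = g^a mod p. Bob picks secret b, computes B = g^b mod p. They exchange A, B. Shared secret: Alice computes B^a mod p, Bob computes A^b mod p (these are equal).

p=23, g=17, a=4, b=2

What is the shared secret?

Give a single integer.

Answer: 18

Derivation:
A = 17^4 mod 23  (bits of 4 = 100)
  bit 0 = 1: r = r^2 * 17 mod 23 = 1^2 * 17 = 1*17 = 17
  bit 1 = 0: r = r^2 mod 23 = 17^2 = 13
  bit 2 = 0: r = r^2 mod 23 = 13^2 = 8
  -> A = 8
B = 17^2 mod 23  (bits of 2 = 10)
  bit 0 = 1: r = r^2 * 17 mod 23 = 1^2 * 17 = 1*17 = 17
  bit 1 = 0: r = r^2 mod 23 = 17^2 = 13
  -> B = 13
s = B^a = 13^4 mod 23  (bits of 4 = 100)
  bit 0 = 1: r = r^2 * 13 mod 23 = 1^2 * 13 = 1*13 = 13
  bit 1 = 0: r = r^2 mod 23 = 13^2 = 8
  bit 2 = 0: r = r^2 mod 23 = 8^2 = 18
  -> s = B^a = 18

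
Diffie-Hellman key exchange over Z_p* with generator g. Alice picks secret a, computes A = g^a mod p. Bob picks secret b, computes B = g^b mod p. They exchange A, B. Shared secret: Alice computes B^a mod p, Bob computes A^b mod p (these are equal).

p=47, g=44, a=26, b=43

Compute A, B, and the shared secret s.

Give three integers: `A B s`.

A = 44^26 mod 47  (bits of 26 = 11010)
  bit 0 = 1: r = r^2 * 44 mod 47 = 1^2 * 44 = 1*44 = 44
  bit 1 = 1: r = r^2 * 44 mod 47 = 44^2 * 44 = 9*44 = 20
  bit 2 = 0: r = r^2 mod 47 = 20^2 = 24
  bit 3 = 1: r = r^2 * 44 mod 47 = 24^2 * 44 = 12*44 = 11
  bit 4 = 0: r = r^2 mod 47 = 11^2 = 27
  -> A = 27
B = 44^43 mod 47  (bits of 43 = 101011)
  bit 0 = 1: r = r^2 * 44 mod 47 = 1^2 * 44 = 1*44 = 44
  bit 1 = 0: r = r^2 mod 47 = 44^2 = 9
  bit 2 = 1: r = r^2 * 44 mod 47 = 9^2 * 44 = 34*44 = 39
  bit 3 = 0: r = r^2 mod 47 = 39^2 = 17
  bit 4 = 1: r = r^2 * 44 mod 47 = 17^2 * 44 = 7*44 = 26
  bit 5 = 1: r = r^2 * 44 mod 47 = 26^2 * 44 = 18*44 = 40
  -> B = 40
s = B^a = 40^26 mod 47  (bits of 26 = 11010)
  bit 0 = 1: r = r^2 * 40 mod 47 = 1^2 * 40 = 1*40 = 40
  bit 1 = 1: r = r^2 * 40 mod 47 = 40^2 * 40 = 2*40 = 33
  bit 2 = 0: r = r^2 mod 47 = 33^2 = 8
  bit 3 = 1: r = r^2 * 40 mod 47 = 8^2 * 40 = 17*40 = 22
  bit 4 = 0: r = r^2 mod 47 = 22^2 = 14
  -> s = B^a = 14

Answer: 27 40 14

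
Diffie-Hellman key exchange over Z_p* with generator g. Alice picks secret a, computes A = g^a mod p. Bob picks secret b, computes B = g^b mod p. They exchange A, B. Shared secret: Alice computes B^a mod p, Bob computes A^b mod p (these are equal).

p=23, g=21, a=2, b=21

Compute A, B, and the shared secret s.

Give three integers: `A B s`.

Answer: 4 11 6

Derivation:
A = 21^2 mod 23  (bits of 2 = 10)
  bit 0 = 1: r = r^2 * 21 mod 23 = 1^2 * 21 = 1*21 = 21
  bit 1 = 0: r = r^2 mod 23 = 21^2 = 4
  -> A = 4
B = 21^21 mod 23  (bits of 21 = 10101)
  bit 0 = 1: r = r^2 * 21 mod 23 = 1^2 * 21 = 1*21 = 21
  bit 1 = 0: r = r^2 mod 23 = 21^2 = 4
  bit 2 = 1: r = r^2 * 21 mod 23 = 4^2 * 21 = 16*21 = 14
  bit 3 = 0: r = r^2 mod 23 = 14^2 = 12
  bit 4 = 1: r = r^2 * 21 mod 23 = 12^2 * 21 = 6*21 = 11
  -> B = 11
s = B^a = 11^2 mod 23  (bits of 2 = 10)
  bit 0 = 1: r = r^2 * 11 mod 23 = 1^2 * 11 = 1*11 = 11
  bit 1 = 0: r = r^2 mod 23 = 11^2 = 6
  -> s = B^a = 6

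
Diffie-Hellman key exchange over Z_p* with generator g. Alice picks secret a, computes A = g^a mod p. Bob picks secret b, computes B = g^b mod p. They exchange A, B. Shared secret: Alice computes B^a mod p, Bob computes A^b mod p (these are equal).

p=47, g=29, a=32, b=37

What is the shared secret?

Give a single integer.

Answer: 9

Derivation:
A = 29^32 mod 47  (bits of 32 = 100000)
  bit 0 = 1: r = r^2 * 29 mod 47 = 1^2 * 29 = 1*29 = 29
  bit 1 = 0: r = r^2 mod 47 = 29^2 = 42
  bit 2 = 0: r = r^2 mod 47 = 42^2 = 25
  bit 3 = 0: r = r^2 mod 47 = 25^2 = 14
  bit 4 = 0: r = r^2 mod 47 = 14^2 = 8
  bit 5 = 0: r = r^2 mod 47 = 8^2 = 17
  -> A = 17
B = 29^37 mod 47  (bits of 37 = 100101)
  bit 0 = 1: r = r^2 * 29 mod 47 = 1^2 * 29 = 1*29 = 29
  bit 1 = 0: r = r^2 mod 47 = 29^2 = 42
  bit 2 = 0: r = r^2 mod 47 = 42^2 = 25
  bit 3 = 1: r = r^2 * 29 mod 47 = 25^2 * 29 = 14*29 = 30
  bit 4 = 0: r = r^2 mod 47 = 30^2 = 7
  bit 5 = 1: r = r^2 * 29 mod 47 = 7^2 * 29 = 2*29 = 11
  -> B = 11
s = B^a = 11^32 mod 47  (bits of 32 = 100000)
  bit 0 = 1: r = r^2 * 11 mod 47 = 1^2 * 11 = 1*11 = 11
  bit 1 = 0: r = r^2 mod 47 = 11^2 = 27
  bit 2 = 0: r = r^2 mod 47 = 27^2 = 24
  bit 3 = 0: r = r^2 mod 47 = 24^2 = 12
  bit 4 = 0: r = r^2 mod 47 = 12^2 = 3
  bit 5 = 0: r = r^2 mod 47 = 3^2 = 9
  -> s = B^a = 9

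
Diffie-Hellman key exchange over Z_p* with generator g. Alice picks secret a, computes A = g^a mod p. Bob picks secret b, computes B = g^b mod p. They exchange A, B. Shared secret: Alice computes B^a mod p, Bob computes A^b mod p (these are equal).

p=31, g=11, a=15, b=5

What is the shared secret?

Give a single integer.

Answer: 30

Derivation:
A = 11^15 mod 31  (bits of 15 = 1111)
  bit 0 = 1: r = r^2 * 11 mod 31 = 1^2 * 11 = 1*11 = 11
  bit 1 = 1: r = r^2 * 11 mod 31 = 11^2 * 11 = 28*11 = 29
  bit 2 = 1: r = r^2 * 11 mod 31 = 29^2 * 11 = 4*11 = 13
  bit 3 = 1: r = r^2 * 11 mod 31 = 13^2 * 11 = 14*11 = 30
  -> A = 30
B = 11^5 mod 31  (bits of 5 = 101)
  bit 0 = 1: r = r^2 * 11 mod 31 = 1^2 * 11 = 1*11 = 11
  bit 1 = 0: r = r^2 mod 31 = 11^2 = 28
  bit 2 = 1: r = r^2 * 11 mod 31 = 28^2 * 11 = 9*11 = 6
  -> B = 6
s = B^a = 6^15 mod 31  (bits of 15 = 1111)
  bit 0 = 1: r = r^2 * 6 mod 31 = 1^2 * 6 = 1*6 = 6
  bit 1 = 1: r = r^2 * 6 mod 31 = 6^2 * 6 = 5*6 = 30
  bit 2 = 1: r = r^2 * 6 mod 31 = 30^2 * 6 = 1*6 = 6
  bit 3 = 1: r = r^2 * 6 mod 31 = 6^2 * 6 = 5*6 = 30
  -> s = B^a = 30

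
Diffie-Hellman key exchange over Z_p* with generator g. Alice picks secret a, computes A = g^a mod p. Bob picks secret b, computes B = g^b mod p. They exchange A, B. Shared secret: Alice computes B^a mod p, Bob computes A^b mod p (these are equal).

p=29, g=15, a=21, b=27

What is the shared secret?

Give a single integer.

A = 15^21 mod 29  (bits of 21 = 10101)
  bit 0 = 1: r = r^2 * 15 mod 29 = 1^2 * 15 = 1*15 = 15
  bit 1 = 0: r = r^2 mod 29 = 15^2 = 22
  bit 2 = 1: r = r^2 * 15 mod 29 = 22^2 * 15 = 20*15 = 10
  bit 3 = 0: r = r^2 mod 29 = 10^2 = 13
  bit 4 = 1: r = r^2 * 15 mod 29 = 13^2 * 15 = 24*15 = 12
  -> A = 12
B = 15^27 mod 29  (bits of 27 = 11011)
  bit 0 = 1: r = r^2 * 15 mod 29 = 1^2 * 15 = 1*15 = 15
  bit 1 = 1: r = r^2 * 15 mod 29 = 15^2 * 15 = 22*15 = 11
  bit 2 = 0: r = r^2 mod 29 = 11^2 = 5
  bit 3 = 1: r = r^2 * 15 mod 29 = 5^2 * 15 = 25*15 = 27
  bit 4 = 1: r = r^2 * 15 mod 29 = 27^2 * 15 = 4*15 = 2
  -> B = 2
s = B^a = 2^21 mod 29  (bits of 21 = 10101)
  bit 0 = 1: r = r^2 * 2 mod 29 = 1^2 * 2 = 1*2 = 2
  bit 1 = 0: r = r^2 mod 29 = 2^2 = 4
  bit 2 = 1: r = r^2 * 2 mod 29 = 4^2 * 2 = 16*2 = 3
  bit 3 = 0: r = r^2 mod 29 = 3^2 = 9
  bit 4 = 1: r = r^2 * 2 mod 29 = 9^2 * 2 = 23*2 = 17
  -> s = B^a = 17

Answer: 17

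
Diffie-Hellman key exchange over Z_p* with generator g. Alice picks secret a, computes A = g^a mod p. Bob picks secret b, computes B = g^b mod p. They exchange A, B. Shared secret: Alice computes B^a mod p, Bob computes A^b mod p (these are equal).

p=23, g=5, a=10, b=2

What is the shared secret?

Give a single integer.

Answer: 12

Derivation:
A = 5^10 mod 23  (bits of 10 = 1010)
  bit 0 = 1: r = r^2 * 5 mod 23 = 1^2 * 5 = 1*5 = 5
  bit 1 = 0: r = r^2 mod 23 = 5^2 = 2
  bit 2 = 1: r = r^2 * 5 mod 23 = 2^2 * 5 = 4*5 = 20
  bit 3 = 0: r = r^2 mod 23 = 20^2 = 9
  -> A = 9
B = 5^2 mod 23  (bits of 2 = 10)
  bit 0 = 1: r = r^2 * 5 mod 23 = 1^2 * 5 = 1*5 = 5
  bit 1 = 0: r = r^2 mod 23 = 5^2 = 2
  -> B = 2
s = B^a = 2^10 mod 23  (bits of 10 = 1010)
  bit 0 = 1: r = r^2 * 2 mod 23 = 1^2 * 2 = 1*2 = 2
  bit 1 = 0: r = r^2 mod 23 = 2^2 = 4
  bit 2 = 1: r = r^2 * 2 mod 23 = 4^2 * 2 = 16*2 = 9
  bit 3 = 0: r = r^2 mod 23 = 9^2 = 12
  -> s = B^a = 12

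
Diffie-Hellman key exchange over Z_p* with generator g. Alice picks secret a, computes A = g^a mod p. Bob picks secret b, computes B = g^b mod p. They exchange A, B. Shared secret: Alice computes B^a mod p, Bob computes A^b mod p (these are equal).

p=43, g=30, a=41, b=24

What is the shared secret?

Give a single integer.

Answer: 11

Derivation:
A = 30^41 mod 43  (bits of 41 = 101001)
  bit 0 = 1: r = r^2 * 30 mod 43 = 1^2 * 30 = 1*30 = 30
  bit 1 = 0: r = r^2 mod 43 = 30^2 = 40
  bit 2 = 1: r = r^2 * 30 mod 43 = 40^2 * 30 = 9*30 = 12
  bit 3 = 0: r = r^2 mod 43 = 12^2 = 15
  bit 4 = 0: r = r^2 mod 43 = 15^2 = 10
  bit 5 = 1: r = r^2 * 30 mod 43 = 10^2 * 30 = 14*30 = 33
  -> A = 33
B = 30^24 mod 43  (bits of 24 = 11000)
  bit 0 = 1: r = r^2 * 30 mod 43 = 1^2 * 30 = 1*30 = 30
  bit 1 = 1: r = r^2 * 30 mod 43 = 30^2 * 30 = 40*30 = 39
  bit 2 = 0: r = r^2 mod 43 = 39^2 = 16
  bit 3 = 0: r = r^2 mod 43 = 16^2 = 41
  bit 4 = 0: r = r^2 mod 43 = 41^2 = 4
  -> B = 4
s = B^a = 4^41 mod 43  (bits of 41 = 101001)
  bit 0 = 1: r = r^2 * 4 mod 43 = 1^2 * 4 = 1*4 = 4
  bit 1 = 0: r = r^2 mod 43 = 4^2 = 16
  bit 2 = 1: r = r^2 * 4 mod 43 = 16^2 * 4 = 41*4 = 35
  bit 3 = 0: r = r^2 mod 43 = 35^2 = 21
  bit 4 = 0: r = r^2 mod 43 = 21^2 = 11
  bit 5 = 1: r = r^2 * 4 mod 43 = 11^2 * 4 = 35*4 = 11
  -> s = B^a = 11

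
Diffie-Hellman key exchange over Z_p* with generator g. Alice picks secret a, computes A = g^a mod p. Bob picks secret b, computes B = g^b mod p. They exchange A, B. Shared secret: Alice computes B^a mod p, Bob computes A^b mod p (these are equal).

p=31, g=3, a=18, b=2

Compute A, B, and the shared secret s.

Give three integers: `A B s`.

Answer: 4 9 16

Derivation:
A = 3^18 mod 31  (bits of 18 = 10010)
  bit 0 = 1: r = r^2 * 3 mod 31 = 1^2 * 3 = 1*3 = 3
  bit 1 = 0: r = r^2 mod 31 = 3^2 = 9
  bit 2 = 0: r = r^2 mod 31 = 9^2 = 19
  bit 3 = 1: r = r^2 * 3 mod 31 = 19^2 * 3 = 20*3 = 29
  bit 4 = 0: r = r^2 mod 31 = 29^2 = 4
  -> A = 4
B = 3^2 mod 31  (bits of 2 = 10)
  bit 0 = 1: r = r^2 * 3 mod 31 = 1^2 * 3 = 1*3 = 3
  bit 1 = 0: r = r^2 mod 31 = 3^2 = 9
  -> B = 9
s = B^a = 9^18 mod 31  (bits of 18 = 10010)
  bit 0 = 1: r = r^2 * 9 mod 31 = 1^2 * 9 = 1*9 = 9
  bit 1 = 0: r = r^2 mod 31 = 9^2 = 19
  bit 2 = 0: r = r^2 mod 31 = 19^2 = 20
  bit 3 = 1: r = r^2 * 9 mod 31 = 20^2 * 9 = 28*9 = 4
  bit 4 = 0: r = r^2 mod 31 = 4^2 = 16
  -> s = B^a = 16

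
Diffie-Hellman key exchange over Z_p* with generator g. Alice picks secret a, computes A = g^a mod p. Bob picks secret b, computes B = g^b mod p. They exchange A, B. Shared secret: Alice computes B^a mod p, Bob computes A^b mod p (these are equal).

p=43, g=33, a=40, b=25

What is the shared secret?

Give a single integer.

Answer: 38

Derivation:
A = 33^40 mod 43  (bits of 40 = 101000)
  bit 0 = 1: r = r^2 * 33 mod 43 = 1^2 * 33 = 1*33 = 33
  bit 1 = 0: r = r^2 mod 43 = 33^2 = 14
  bit 2 = 1: r = r^2 * 33 mod 43 = 14^2 * 33 = 24*33 = 18
  bit 3 = 0: r = r^2 mod 43 = 18^2 = 23
  bit 4 = 0: r = r^2 mod 43 = 23^2 = 13
  bit 5 = 0: r = r^2 mod 43 = 13^2 = 40
  -> A = 40
B = 33^25 mod 43  (bits of 25 = 11001)
  bit 0 = 1: r = r^2 * 33 mod 43 = 1^2 * 33 = 1*33 = 33
  bit 1 = 1: r = r^2 * 33 mod 43 = 33^2 * 33 = 14*33 = 32
  bit 2 = 0: r = r^2 mod 43 = 32^2 = 35
  bit 3 = 0: r = r^2 mod 43 = 35^2 = 21
  bit 4 = 1: r = r^2 * 33 mod 43 = 21^2 * 33 = 11*33 = 19
  -> B = 19
s = B^a = 19^40 mod 43  (bits of 40 = 101000)
  bit 0 = 1: r = r^2 * 19 mod 43 = 1^2 * 19 = 1*19 = 19
  bit 1 = 0: r = r^2 mod 43 = 19^2 = 17
  bit 2 = 1: r = r^2 * 19 mod 43 = 17^2 * 19 = 31*19 = 30
  bit 3 = 0: r = r^2 mod 43 = 30^2 = 40
  bit 4 = 0: r = r^2 mod 43 = 40^2 = 9
  bit 5 = 0: r = r^2 mod 43 = 9^2 = 38
  -> s = B^a = 38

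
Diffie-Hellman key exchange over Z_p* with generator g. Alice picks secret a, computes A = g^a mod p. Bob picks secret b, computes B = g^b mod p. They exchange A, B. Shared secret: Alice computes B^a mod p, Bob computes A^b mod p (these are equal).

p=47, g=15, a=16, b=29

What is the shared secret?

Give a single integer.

A = 15^16 mod 47  (bits of 16 = 10000)
  bit 0 = 1: r = r^2 * 15 mod 47 = 1^2 * 15 = 1*15 = 15
  bit 1 = 0: r = r^2 mod 47 = 15^2 = 37
  bit 2 = 0: r = r^2 mod 47 = 37^2 = 6
  bit 3 = 0: r = r^2 mod 47 = 6^2 = 36
  bit 4 = 0: r = r^2 mod 47 = 36^2 = 27
  -> A = 27
B = 15^29 mod 47  (bits of 29 = 11101)
  bit 0 = 1: r = r^2 * 15 mod 47 = 1^2 * 15 = 1*15 = 15
  bit 1 = 1: r = r^2 * 15 mod 47 = 15^2 * 15 = 37*15 = 38
  bit 2 = 1: r = r^2 * 15 mod 47 = 38^2 * 15 = 34*15 = 40
  bit 3 = 0: r = r^2 mod 47 = 40^2 = 2
  bit 4 = 1: r = r^2 * 15 mod 47 = 2^2 * 15 = 4*15 = 13
  -> B = 13
s = B^a = 13^16 mod 47  (bits of 16 = 10000)
  bit 0 = 1: r = r^2 * 13 mod 47 = 1^2 * 13 = 1*13 = 13
  bit 1 = 0: r = r^2 mod 47 = 13^2 = 28
  bit 2 = 0: r = r^2 mod 47 = 28^2 = 32
  bit 3 = 0: r = r^2 mod 47 = 32^2 = 37
  bit 4 = 0: r = r^2 mod 47 = 37^2 = 6
  -> s = B^a = 6

Answer: 6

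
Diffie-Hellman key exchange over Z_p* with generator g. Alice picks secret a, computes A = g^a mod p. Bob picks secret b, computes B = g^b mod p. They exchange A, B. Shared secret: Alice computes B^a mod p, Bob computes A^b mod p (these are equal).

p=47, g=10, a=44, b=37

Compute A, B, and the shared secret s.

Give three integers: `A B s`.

A = 10^44 mod 47  (bits of 44 = 101100)
  bit 0 = 1: r = r^2 * 10 mod 47 = 1^2 * 10 = 1*10 = 10
  bit 1 = 0: r = r^2 mod 47 = 10^2 = 6
  bit 2 = 1: r = r^2 * 10 mod 47 = 6^2 * 10 = 36*10 = 31
  bit 3 = 1: r = r^2 * 10 mod 47 = 31^2 * 10 = 21*10 = 22
  bit 4 = 0: r = r^2 mod 47 = 22^2 = 14
  bit 5 = 0: r = r^2 mod 47 = 14^2 = 8
  -> A = 8
B = 10^37 mod 47  (bits of 37 = 100101)
  bit 0 = 1: r = r^2 * 10 mod 47 = 1^2 * 10 = 1*10 = 10
  bit 1 = 0: r = r^2 mod 47 = 10^2 = 6
  bit 2 = 0: r = r^2 mod 47 = 6^2 = 36
  bit 3 = 1: r = r^2 * 10 mod 47 = 36^2 * 10 = 27*10 = 35
  bit 4 = 0: r = r^2 mod 47 = 35^2 = 3
  bit 5 = 1: r = r^2 * 10 mod 47 = 3^2 * 10 = 9*10 = 43
  -> B = 43
s = B^a = 43^44 mod 47  (bits of 44 = 101100)
  bit 0 = 1: r = r^2 * 43 mod 47 = 1^2 * 43 = 1*43 = 43
  bit 1 = 0: r = r^2 mod 47 = 43^2 = 16
  bit 2 = 1: r = r^2 * 43 mod 47 = 16^2 * 43 = 21*43 = 10
  bit 3 = 1: r = r^2 * 43 mod 47 = 10^2 * 43 = 6*43 = 23
  bit 4 = 0: r = r^2 mod 47 = 23^2 = 12
  bit 5 = 0: r = r^2 mod 47 = 12^2 = 3
  -> s = B^a = 3

Answer: 8 43 3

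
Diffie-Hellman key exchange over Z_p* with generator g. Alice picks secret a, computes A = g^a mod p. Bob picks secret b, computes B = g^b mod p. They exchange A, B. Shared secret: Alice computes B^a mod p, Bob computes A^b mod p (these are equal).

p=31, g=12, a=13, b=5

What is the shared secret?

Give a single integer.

Answer: 26

Derivation:
A = 12^13 mod 31  (bits of 13 = 1101)
  bit 0 = 1: r = r^2 * 12 mod 31 = 1^2 * 12 = 1*12 = 12
  bit 1 = 1: r = r^2 * 12 mod 31 = 12^2 * 12 = 20*12 = 23
  bit 2 = 0: r = r^2 mod 31 = 23^2 = 2
  bit 3 = 1: r = r^2 * 12 mod 31 = 2^2 * 12 = 4*12 = 17
  -> A = 17
B = 12^5 mod 31  (bits of 5 = 101)
  bit 0 = 1: r = r^2 * 12 mod 31 = 1^2 * 12 = 1*12 = 12
  bit 1 = 0: r = r^2 mod 31 = 12^2 = 20
  bit 2 = 1: r = r^2 * 12 mod 31 = 20^2 * 12 = 28*12 = 26
  -> B = 26
s = B^a = 26^13 mod 31  (bits of 13 = 1101)
  bit 0 = 1: r = r^2 * 26 mod 31 = 1^2 * 26 = 1*26 = 26
  bit 1 = 1: r = r^2 * 26 mod 31 = 26^2 * 26 = 25*26 = 30
  bit 2 = 0: r = r^2 mod 31 = 30^2 = 1
  bit 3 = 1: r = r^2 * 26 mod 31 = 1^2 * 26 = 1*26 = 26
  -> s = B^a = 26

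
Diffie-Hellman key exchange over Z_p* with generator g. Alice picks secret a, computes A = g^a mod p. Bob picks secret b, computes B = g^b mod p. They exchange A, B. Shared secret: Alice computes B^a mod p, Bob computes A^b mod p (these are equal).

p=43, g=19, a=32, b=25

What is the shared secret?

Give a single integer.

Answer: 17

Derivation:
A = 19^32 mod 43  (bits of 32 = 100000)
  bit 0 = 1: r = r^2 * 19 mod 43 = 1^2 * 19 = 1*19 = 19
  bit 1 = 0: r = r^2 mod 43 = 19^2 = 17
  bit 2 = 0: r = r^2 mod 43 = 17^2 = 31
  bit 3 = 0: r = r^2 mod 43 = 31^2 = 15
  bit 4 = 0: r = r^2 mod 43 = 15^2 = 10
  bit 5 = 0: r = r^2 mod 43 = 10^2 = 14
  -> A = 14
B = 19^25 mod 43  (bits of 25 = 11001)
  bit 0 = 1: r = r^2 * 19 mod 43 = 1^2 * 19 = 1*19 = 19
  bit 1 = 1: r = r^2 * 19 mod 43 = 19^2 * 19 = 17*19 = 22
  bit 2 = 0: r = r^2 mod 43 = 22^2 = 11
  bit 3 = 0: r = r^2 mod 43 = 11^2 = 35
  bit 4 = 1: r = r^2 * 19 mod 43 = 35^2 * 19 = 21*19 = 12
  -> B = 12
s = B^a = 12^32 mod 43  (bits of 32 = 100000)
  bit 0 = 1: r = r^2 * 12 mod 43 = 1^2 * 12 = 1*12 = 12
  bit 1 = 0: r = r^2 mod 43 = 12^2 = 15
  bit 2 = 0: r = r^2 mod 43 = 15^2 = 10
  bit 3 = 0: r = r^2 mod 43 = 10^2 = 14
  bit 4 = 0: r = r^2 mod 43 = 14^2 = 24
  bit 5 = 0: r = r^2 mod 43 = 24^2 = 17
  -> s = B^a = 17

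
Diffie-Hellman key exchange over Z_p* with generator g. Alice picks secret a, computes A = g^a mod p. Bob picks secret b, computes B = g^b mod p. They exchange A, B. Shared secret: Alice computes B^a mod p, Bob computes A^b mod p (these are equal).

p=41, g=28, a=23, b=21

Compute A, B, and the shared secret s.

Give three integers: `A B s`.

A = 28^23 mod 41  (bits of 23 = 10111)
  bit 0 = 1: r = r^2 * 28 mod 41 = 1^2 * 28 = 1*28 = 28
  bit 1 = 0: r = r^2 mod 41 = 28^2 = 5
  bit 2 = 1: r = r^2 * 28 mod 41 = 5^2 * 28 = 25*28 = 3
  bit 3 = 1: r = r^2 * 28 mod 41 = 3^2 * 28 = 9*28 = 6
  bit 4 = 1: r = r^2 * 28 mod 41 = 6^2 * 28 = 36*28 = 24
  -> A = 24
B = 28^21 mod 41  (bits of 21 = 10101)
  bit 0 = 1: r = r^2 * 28 mod 41 = 1^2 * 28 = 1*28 = 28
  bit 1 = 0: r = r^2 mod 41 = 28^2 = 5
  bit 2 = 1: r = r^2 * 28 mod 41 = 5^2 * 28 = 25*28 = 3
  bit 3 = 0: r = r^2 mod 41 = 3^2 = 9
  bit 4 = 1: r = r^2 * 28 mod 41 = 9^2 * 28 = 40*28 = 13
  -> B = 13
s = B^a = 13^23 mod 41  (bits of 23 = 10111)
  bit 0 = 1: r = r^2 * 13 mod 41 = 1^2 * 13 = 1*13 = 13
  bit 1 = 0: r = r^2 mod 41 = 13^2 = 5
  bit 2 = 1: r = r^2 * 13 mod 41 = 5^2 * 13 = 25*13 = 38
  bit 3 = 1: r = r^2 * 13 mod 41 = 38^2 * 13 = 9*13 = 35
  bit 4 = 1: r = r^2 * 13 mod 41 = 35^2 * 13 = 36*13 = 17
  -> s = B^a = 17

Answer: 24 13 17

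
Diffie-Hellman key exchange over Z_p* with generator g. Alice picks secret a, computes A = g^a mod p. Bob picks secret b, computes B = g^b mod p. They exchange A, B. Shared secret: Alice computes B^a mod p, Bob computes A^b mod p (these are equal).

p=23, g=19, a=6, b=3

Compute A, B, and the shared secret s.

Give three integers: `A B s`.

Answer: 2 5 8

Derivation:
A = 19^6 mod 23  (bits of 6 = 110)
  bit 0 = 1: r = r^2 * 19 mod 23 = 1^2 * 19 = 1*19 = 19
  bit 1 = 1: r = r^2 * 19 mod 23 = 19^2 * 19 = 16*19 = 5
  bit 2 = 0: r = r^2 mod 23 = 5^2 = 2
  -> A = 2
B = 19^3 mod 23  (bits of 3 = 11)
  bit 0 = 1: r = r^2 * 19 mod 23 = 1^2 * 19 = 1*19 = 19
  bit 1 = 1: r = r^2 * 19 mod 23 = 19^2 * 19 = 16*19 = 5
  -> B = 5
s = B^a = 5^6 mod 23  (bits of 6 = 110)
  bit 0 = 1: r = r^2 * 5 mod 23 = 1^2 * 5 = 1*5 = 5
  bit 1 = 1: r = r^2 * 5 mod 23 = 5^2 * 5 = 2*5 = 10
  bit 2 = 0: r = r^2 mod 23 = 10^2 = 8
  -> s = B^a = 8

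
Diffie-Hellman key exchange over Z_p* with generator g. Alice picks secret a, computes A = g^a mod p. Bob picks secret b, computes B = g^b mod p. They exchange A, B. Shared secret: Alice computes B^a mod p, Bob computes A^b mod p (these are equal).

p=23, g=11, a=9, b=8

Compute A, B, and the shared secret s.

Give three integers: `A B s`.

A = 11^9 mod 23  (bits of 9 = 1001)
  bit 0 = 1: r = r^2 * 11 mod 23 = 1^2 * 11 = 1*11 = 11
  bit 1 = 0: r = r^2 mod 23 = 11^2 = 6
  bit 2 = 0: r = r^2 mod 23 = 6^2 = 13
  bit 3 = 1: r = r^2 * 11 mod 23 = 13^2 * 11 = 8*11 = 19
  -> A = 19
B = 11^8 mod 23  (bits of 8 = 1000)
  bit 0 = 1: r = r^2 * 11 mod 23 = 1^2 * 11 = 1*11 = 11
  bit 1 = 0: r = r^2 mod 23 = 11^2 = 6
  bit 2 = 0: r = r^2 mod 23 = 6^2 = 13
  bit 3 = 0: r = r^2 mod 23 = 13^2 = 8
  -> B = 8
s = B^a = 8^9 mod 23  (bits of 9 = 1001)
  bit 0 = 1: r = r^2 * 8 mod 23 = 1^2 * 8 = 1*8 = 8
  bit 1 = 0: r = r^2 mod 23 = 8^2 = 18
  bit 2 = 0: r = r^2 mod 23 = 18^2 = 2
  bit 3 = 1: r = r^2 * 8 mod 23 = 2^2 * 8 = 4*8 = 9
  -> s = B^a = 9

Answer: 19 8 9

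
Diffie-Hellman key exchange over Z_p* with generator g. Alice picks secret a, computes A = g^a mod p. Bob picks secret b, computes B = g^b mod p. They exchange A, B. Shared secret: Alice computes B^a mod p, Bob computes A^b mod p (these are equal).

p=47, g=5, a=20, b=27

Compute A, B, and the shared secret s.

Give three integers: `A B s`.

A = 5^20 mod 47  (bits of 20 = 10100)
  bit 0 = 1: r = r^2 * 5 mod 47 = 1^2 * 5 = 1*5 = 5
  bit 1 = 0: r = r^2 mod 47 = 5^2 = 25
  bit 2 = 1: r = r^2 * 5 mod 47 = 25^2 * 5 = 14*5 = 23
  bit 3 = 0: r = r^2 mod 47 = 23^2 = 12
  bit 4 = 0: r = r^2 mod 47 = 12^2 = 3
  -> A = 3
B = 5^27 mod 47  (bits of 27 = 11011)
  bit 0 = 1: r = r^2 * 5 mod 47 = 1^2 * 5 = 1*5 = 5
  bit 1 = 1: r = r^2 * 5 mod 47 = 5^2 * 5 = 25*5 = 31
  bit 2 = 0: r = r^2 mod 47 = 31^2 = 21
  bit 3 = 1: r = r^2 * 5 mod 47 = 21^2 * 5 = 18*5 = 43
  bit 4 = 1: r = r^2 * 5 mod 47 = 43^2 * 5 = 16*5 = 33
  -> B = 33
s = B^a = 33^20 mod 47  (bits of 20 = 10100)
  bit 0 = 1: r = r^2 * 33 mod 47 = 1^2 * 33 = 1*33 = 33
  bit 1 = 0: r = r^2 mod 47 = 33^2 = 8
  bit 2 = 1: r = r^2 * 33 mod 47 = 8^2 * 33 = 17*33 = 44
  bit 3 = 0: r = r^2 mod 47 = 44^2 = 9
  bit 4 = 0: r = r^2 mod 47 = 9^2 = 34
  -> s = B^a = 34

Answer: 3 33 34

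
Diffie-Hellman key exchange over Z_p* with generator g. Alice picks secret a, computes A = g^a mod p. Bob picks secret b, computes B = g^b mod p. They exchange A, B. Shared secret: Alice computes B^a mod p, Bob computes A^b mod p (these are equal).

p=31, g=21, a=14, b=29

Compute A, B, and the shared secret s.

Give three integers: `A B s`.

A = 21^14 mod 31  (bits of 14 = 1110)
  bit 0 = 1: r = r^2 * 21 mod 31 = 1^2 * 21 = 1*21 = 21
  bit 1 = 1: r = r^2 * 21 mod 31 = 21^2 * 21 = 7*21 = 23
  bit 2 = 1: r = r^2 * 21 mod 31 = 23^2 * 21 = 2*21 = 11
  bit 3 = 0: r = r^2 mod 31 = 11^2 = 28
  -> A = 28
B = 21^29 mod 31  (bits of 29 = 11101)
  bit 0 = 1: r = r^2 * 21 mod 31 = 1^2 * 21 = 1*21 = 21
  bit 1 = 1: r = r^2 * 21 mod 31 = 21^2 * 21 = 7*21 = 23
  bit 2 = 1: r = r^2 * 21 mod 31 = 23^2 * 21 = 2*21 = 11
  bit 3 = 0: r = r^2 mod 31 = 11^2 = 28
  bit 4 = 1: r = r^2 * 21 mod 31 = 28^2 * 21 = 9*21 = 3
  -> B = 3
s = B^a = 3^14 mod 31  (bits of 14 = 1110)
  bit 0 = 1: r = r^2 * 3 mod 31 = 1^2 * 3 = 1*3 = 3
  bit 1 = 1: r = r^2 * 3 mod 31 = 3^2 * 3 = 9*3 = 27
  bit 2 = 1: r = r^2 * 3 mod 31 = 27^2 * 3 = 16*3 = 17
  bit 3 = 0: r = r^2 mod 31 = 17^2 = 10
  -> s = B^a = 10

Answer: 28 3 10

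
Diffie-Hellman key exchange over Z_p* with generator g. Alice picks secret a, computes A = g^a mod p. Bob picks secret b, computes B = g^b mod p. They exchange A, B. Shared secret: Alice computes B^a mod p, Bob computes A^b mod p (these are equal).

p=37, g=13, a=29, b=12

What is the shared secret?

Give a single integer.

A = 13^29 mod 37  (bits of 29 = 11101)
  bit 0 = 1: r = r^2 * 13 mod 37 = 1^2 * 13 = 1*13 = 13
  bit 1 = 1: r = r^2 * 13 mod 37 = 13^2 * 13 = 21*13 = 14
  bit 2 = 1: r = r^2 * 13 mod 37 = 14^2 * 13 = 11*13 = 32
  bit 3 = 0: r = r^2 mod 37 = 32^2 = 25
  bit 4 = 1: r = r^2 * 13 mod 37 = 25^2 * 13 = 33*13 = 22
  -> A = 22
B = 13^12 mod 37  (bits of 12 = 1100)
  bit 0 = 1: r = r^2 * 13 mod 37 = 1^2 * 13 = 1*13 = 13
  bit 1 = 1: r = r^2 * 13 mod 37 = 13^2 * 13 = 21*13 = 14
  bit 2 = 0: r = r^2 mod 37 = 14^2 = 11
  bit 3 = 0: r = r^2 mod 37 = 11^2 = 10
  -> B = 10
s = B^a = 10^29 mod 37  (bits of 29 = 11101)
  bit 0 = 1: r = r^2 * 10 mod 37 = 1^2 * 10 = 1*10 = 10
  bit 1 = 1: r = r^2 * 10 mod 37 = 10^2 * 10 = 26*10 = 1
  bit 2 = 1: r = r^2 * 10 mod 37 = 1^2 * 10 = 1*10 = 10
  bit 3 = 0: r = r^2 mod 37 = 10^2 = 26
  bit 4 = 1: r = r^2 * 10 mod 37 = 26^2 * 10 = 10*10 = 26
  -> s = B^a = 26

Answer: 26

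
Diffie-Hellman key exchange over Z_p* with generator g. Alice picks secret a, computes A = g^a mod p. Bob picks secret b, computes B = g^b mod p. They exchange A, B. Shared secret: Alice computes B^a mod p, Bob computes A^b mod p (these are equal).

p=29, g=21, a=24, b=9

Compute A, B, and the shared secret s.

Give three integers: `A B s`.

A = 21^24 mod 29  (bits of 24 = 11000)
  bit 0 = 1: r = r^2 * 21 mod 29 = 1^2 * 21 = 1*21 = 21
  bit 1 = 1: r = r^2 * 21 mod 29 = 21^2 * 21 = 6*21 = 10
  bit 2 = 0: r = r^2 mod 29 = 10^2 = 13
  bit 3 = 0: r = r^2 mod 29 = 13^2 = 24
  bit 4 = 0: r = r^2 mod 29 = 24^2 = 25
  -> A = 25
B = 21^9 mod 29  (bits of 9 = 1001)
  bit 0 = 1: r = r^2 * 21 mod 29 = 1^2 * 21 = 1*21 = 21
  bit 1 = 0: r = r^2 mod 29 = 21^2 = 6
  bit 2 = 0: r = r^2 mod 29 = 6^2 = 7
  bit 3 = 1: r = r^2 * 21 mod 29 = 7^2 * 21 = 20*21 = 14
  -> B = 14
s = B^a = 14^24 mod 29  (bits of 24 = 11000)
  bit 0 = 1: r = r^2 * 14 mod 29 = 1^2 * 14 = 1*14 = 14
  bit 1 = 1: r = r^2 * 14 mod 29 = 14^2 * 14 = 22*14 = 18
  bit 2 = 0: r = r^2 mod 29 = 18^2 = 5
  bit 3 = 0: r = r^2 mod 29 = 5^2 = 25
  bit 4 = 0: r = r^2 mod 29 = 25^2 = 16
  -> s = B^a = 16

Answer: 25 14 16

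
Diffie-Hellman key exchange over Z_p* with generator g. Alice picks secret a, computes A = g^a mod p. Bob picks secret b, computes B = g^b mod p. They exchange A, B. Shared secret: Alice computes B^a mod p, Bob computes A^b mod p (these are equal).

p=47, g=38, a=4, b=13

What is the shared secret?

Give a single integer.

Answer: 12

Derivation:
A = 38^4 mod 47  (bits of 4 = 100)
  bit 0 = 1: r = r^2 * 38 mod 47 = 1^2 * 38 = 1*38 = 38
  bit 1 = 0: r = r^2 mod 47 = 38^2 = 34
  bit 2 = 0: r = r^2 mod 47 = 34^2 = 28
  -> A = 28
B = 38^13 mod 47  (bits of 13 = 1101)
  bit 0 = 1: r = r^2 * 38 mod 47 = 1^2 * 38 = 1*38 = 38
  bit 1 = 1: r = r^2 * 38 mod 47 = 38^2 * 38 = 34*38 = 23
  bit 2 = 0: r = r^2 mod 47 = 23^2 = 12
  bit 3 = 1: r = r^2 * 38 mod 47 = 12^2 * 38 = 3*38 = 20
  -> B = 20
s = B^a = 20^4 mod 47  (bits of 4 = 100)
  bit 0 = 1: r = r^2 * 20 mod 47 = 1^2 * 20 = 1*20 = 20
  bit 1 = 0: r = r^2 mod 47 = 20^2 = 24
  bit 2 = 0: r = r^2 mod 47 = 24^2 = 12
  -> s = B^a = 12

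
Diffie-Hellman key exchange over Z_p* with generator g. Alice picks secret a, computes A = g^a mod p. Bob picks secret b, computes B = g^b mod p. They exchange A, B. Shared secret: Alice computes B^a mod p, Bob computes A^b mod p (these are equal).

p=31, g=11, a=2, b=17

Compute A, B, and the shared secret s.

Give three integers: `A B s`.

A = 11^2 mod 31  (bits of 2 = 10)
  bit 0 = 1: r = r^2 * 11 mod 31 = 1^2 * 11 = 1*11 = 11
  bit 1 = 0: r = r^2 mod 31 = 11^2 = 28
  -> A = 28
B = 11^17 mod 31  (bits of 17 = 10001)
  bit 0 = 1: r = r^2 * 11 mod 31 = 1^2 * 11 = 1*11 = 11
  bit 1 = 0: r = r^2 mod 31 = 11^2 = 28
  bit 2 = 0: r = r^2 mod 31 = 28^2 = 9
  bit 3 = 0: r = r^2 mod 31 = 9^2 = 19
  bit 4 = 1: r = r^2 * 11 mod 31 = 19^2 * 11 = 20*11 = 3
  -> B = 3
s = B^a = 3^2 mod 31  (bits of 2 = 10)
  bit 0 = 1: r = r^2 * 3 mod 31 = 1^2 * 3 = 1*3 = 3
  bit 1 = 0: r = r^2 mod 31 = 3^2 = 9
  -> s = B^a = 9

Answer: 28 3 9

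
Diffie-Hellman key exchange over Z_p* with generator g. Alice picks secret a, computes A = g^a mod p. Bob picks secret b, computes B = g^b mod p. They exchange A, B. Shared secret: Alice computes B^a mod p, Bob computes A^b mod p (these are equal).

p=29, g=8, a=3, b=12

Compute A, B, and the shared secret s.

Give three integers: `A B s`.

A = 8^3 mod 29  (bits of 3 = 11)
  bit 0 = 1: r = r^2 * 8 mod 29 = 1^2 * 8 = 1*8 = 8
  bit 1 = 1: r = r^2 * 8 mod 29 = 8^2 * 8 = 6*8 = 19
  -> A = 19
B = 8^12 mod 29  (bits of 12 = 1100)
  bit 0 = 1: r = r^2 * 8 mod 29 = 1^2 * 8 = 1*8 = 8
  bit 1 = 1: r = r^2 * 8 mod 29 = 8^2 * 8 = 6*8 = 19
  bit 2 = 0: r = r^2 mod 29 = 19^2 = 13
  bit 3 = 0: r = r^2 mod 29 = 13^2 = 24
  -> B = 24
s = B^a = 24^3 mod 29  (bits of 3 = 11)
  bit 0 = 1: r = r^2 * 24 mod 29 = 1^2 * 24 = 1*24 = 24
  bit 1 = 1: r = r^2 * 24 mod 29 = 24^2 * 24 = 25*24 = 20
  -> s = B^a = 20

Answer: 19 24 20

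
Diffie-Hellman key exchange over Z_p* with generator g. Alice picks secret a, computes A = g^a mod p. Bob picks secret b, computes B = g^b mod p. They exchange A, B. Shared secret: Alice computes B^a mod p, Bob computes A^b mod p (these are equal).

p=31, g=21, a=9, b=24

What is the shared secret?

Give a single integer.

A = 21^9 mod 31  (bits of 9 = 1001)
  bit 0 = 1: r = r^2 * 21 mod 31 = 1^2 * 21 = 1*21 = 21
  bit 1 = 0: r = r^2 mod 31 = 21^2 = 7
  bit 2 = 0: r = r^2 mod 31 = 7^2 = 18
  bit 3 = 1: r = r^2 * 21 mod 31 = 18^2 * 21 = 14*21 = 15
  -> A = 15
B = 21^24 mod 31  (bits of 24 = 11000)
  bit 0 = 1: r = r^2 * 21 mod 31 = 1^2 * 21 = 1*21 = 21
  bit 1 = 1: r = r^2 * 21 mod 31 = 21^2 * 21 = 7*21 = 23
  bit 2 = 0: r = r^2 mod 31 = 23^2 = 2
  bit 3 = 0: r = r^2 mod 31 = 2^2 = 4
  bit 4 = 0: r = r^2 mod 31 = 4^2 = 16
  -> B = 16
s = B^a = 16^9 mod 31  (bits of 9 = 1001)
  bit 0 = 1: r = r^2 * 16 mod 31 = 1^2 * 16 = 1*16 = 16
  bit 1 = 0: r = r^2 mod 31 = 16^2 = 8
  bit 2 = 0: r = r^2 mod 31 = 8^2 = 2
  bit 3 = 1: r = r^2 * 16 mod 31 = 2^2 * 16 = 4*16 = 2
  -> s = B^a = 2

Answer: 2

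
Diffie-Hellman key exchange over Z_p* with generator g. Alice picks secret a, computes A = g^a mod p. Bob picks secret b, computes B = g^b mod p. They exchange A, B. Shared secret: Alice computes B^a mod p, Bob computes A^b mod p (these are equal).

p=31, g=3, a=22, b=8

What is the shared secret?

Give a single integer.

A = 3^22 mod 31  (bits of 22 = 10110)
  bit 0 = 1: r = r^2 * 3 mod 31 = 1^2 * 3 = 1*3 = 3
  bit 1 = 0: r = r^2 mod 31 = 3^2 = 9
  bit 2 = 1: r = r^2 * 3 mod 31 = 9^2 * 3 = 19*3 = 26
  bit 3 = 1: r = r^2 * 3 mod 31 = 26^2 * 3 = 25*3 = 13
  bit 4 = 0: r = r^2 mod 31 = 13^2 = 14
  -> A = 14
B = 3^8 mod 31  (bits of 8 = 1000)
  bit 0 = 1: r = r^2 * 3 mod 31 = 1^2 * 3 = 1*3 = 3
  bit 1 = 0: r = r^2 mod 31 = 3^2 = 9
  bit 2 = 0: r = r^2 mod 31 = 9^2 = 19
  bit 3 = 0: r = r^2 mod 31 = 19^2 = 20
  -> B = 20
s = B^a = 20^22 mod 31  (bits of 22 = 10110)
  bit 0 = 1: r = r^2 * 20 mod 31 = 1^2 * 20 = 1*20 = 20
  bit 1 = 0: r = r^2 mod 31 = 20^2 = 28
  bit 2 = 1: r = r^2 * 20 mod 31 = 28^2 * 20 = 9*20 = 25
  bit 3 = 1: r = r^2 * 20 mod 31 = 25^2 * 20 = 5*20 = 7
  bit 4 = 0: r = r^2 mod 31 = 7^2 = 18
  -> s = B^a = 18

Answer: 18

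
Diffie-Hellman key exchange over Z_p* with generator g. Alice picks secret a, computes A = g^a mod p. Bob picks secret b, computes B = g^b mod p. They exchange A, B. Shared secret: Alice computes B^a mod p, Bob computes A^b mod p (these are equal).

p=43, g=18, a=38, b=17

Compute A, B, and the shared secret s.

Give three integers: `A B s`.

A = 18^38 mod 43  (bits of 38 = 100110)
  bit 0 = 1: r = r^2 * 18 mod 43 = 1^2 * 18 = 1*18 = 18
  bit 1 = 0: r = r^2 mod 43 = 18^2 = 23
  bit 2 = 0: r = r^2 mod 43 = 23^2 = 13
  bit 3 = 1: r = r^2 * 18 mod 43 = 13^2 * 18 = 40*18 = 32
  bit 4 = 1: r = r^2 * 18 mod 43 = 32^2 * 18 = 35*18 = 28
  bit 5 = 0: r = r^2 mod 43 = 28^2 = 10
  -> A = 10
B = 18^17 mod 43  (bits of 17 = 10001)
  bit 0 = 1: r = r^2 * 18 mod 43 = 1^2 * 18 = 1*18 = 18
  bit 1 = 0: r = r^2 mod 43 = 18^2 = 23
  bit 2 = 0: r = r^2 mod 43 = 23^2 = 13
  bit 3 = 0: r = r^2 mod 43 = 13^2 = 40
  bit 4 = 1: r = r^2 * 18 mod 43 = 40^2 * 18 = 9*18 = 33
  -> B = 33
s = B^a = 33^38 mod 43  (bits of 38 = 100110)
  bit 0 = 1: r = r^2 * 33 mod 43 = 1^2 * 33 = 1*33 = 33
  bit 1 = 0: r = r^2 mod 43 = 33^2 = 14
  bit 2 = 0: r = r^2 mod 43 = 14^2 = 24
  bit 3 = 1: r = r^2 * 33 mod 43 = 24^2 * 33 = 17*33 = 2
  bit 4 = 1: r = r^2 * 33 mod 43 = 2^2 * 33 = 4*33 = 3
  bit 5 = 0: r = r^2 mod 43 = 3^2 = 9
  -> s = B^a = 9

Answer: 10 33 9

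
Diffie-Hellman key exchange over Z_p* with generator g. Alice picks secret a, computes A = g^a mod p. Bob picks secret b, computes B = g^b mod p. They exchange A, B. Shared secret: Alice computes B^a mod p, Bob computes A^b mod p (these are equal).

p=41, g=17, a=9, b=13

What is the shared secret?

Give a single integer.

A = 17^9 mod 41  (bits of 9 = 1001)
  bit 0 = 1: r = r^2 * 17 mod 41 = 1^2 * 17 = 1*17 = 17
  bit 1 = 0: r = r^2 mod 41 = 17^2 = 2
  bit 2 = 0: r = r^2 mod 41 = 2^2 = 4
  bit 3 = 1: r = r^2 * 17 mod 41 = 4^2 * 17 = 16*17 = 26
  -> A = 26
B = 17^13 mod 41  (bits of 13 = 1101)
  bit 0 = 1: r = r^2 * 17 mod 41 = 1^2 * 17 = 1*17 = 17
  bit 1 = 1: r = r^2 * 17 mod 41 = 17^2 * 17 = 2*17 = 34
  bit 2 = 0: r = r^2 mod 41 = 34^2 = 8
  bit 3 = 1: r = r^2 * 17 mod 41 = 8^2 * 17 = 23*17 = 22
  -> B = 22
s = B^a = 22^9 mod 41  (bits of 9 = 1001)
  bit 0 = 1: r = r^2 * 22 mod 41 = 1^2 * 22 = 1*22 = 22
  bit 1 = 0: r = r^2 mod 41 = 22^2 = 33
  bit 2 = 0: r = r^2 mod 41 = 33^2 = 23
  bit 3 = 1: r = r^2 * 22 mod 41 = 23^2 * 22 = 37*22 = 35
  -> s = B^a = 35

Answer: 35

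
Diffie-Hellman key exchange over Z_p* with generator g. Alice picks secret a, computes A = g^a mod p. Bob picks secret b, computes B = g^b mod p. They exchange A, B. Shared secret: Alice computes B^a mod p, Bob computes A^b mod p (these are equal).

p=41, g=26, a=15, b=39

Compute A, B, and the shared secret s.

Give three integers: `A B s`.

A = 26^15 mod 41  (bits of 15 = 1111)
  bit 0 = 1: r = r^2 * 26 mod 41 = 1^2 * 26 = 1*26 = 26
  bit 1 = 1: r = r^2 * 26 mod 41 = 26^2 * 26 = 20*26 = 28
  bit 2 = 1: r = r^2 * 26 mod 41 = 28^2 * 26 = 5*26 = 7
  bit 3 = 1: r = r^2 * 26 mod 41 = 7^2 * 26 = 8*26 = 3
  -> A = 3
B = 26^39 mod 41  (bits of 39 = 100111)
  bit 0 = 1: r = r^2 * 26 mod 41 = 1^2 * 26 = 1*26 = 26
  bit 1 = 0: r = r^2 mod 41 = 26^2 = 20
  bit 2 = 0: r = r^2 mod 41 = 20^2 = 31
  bit 3 = 1: r = r^2 * 26 mod 41 = 31^2 * 26 = 18*26 = 17
  bit 4 = 1: r = r^2 * 26 mod 41 = 17^2 * 26 = 2*26 = 11
  bit 5 = 1: r = r^2 * 26 mod 41 = 11^2 * 26 = 39*26 = 30
  -> B = 30
s = B^a = 30^15 mod 41  (bits of 15 = 1111)
  bit 0 = 1: r = r^2 * 30 mod 41 = 1^2 * 30 = 1*30 = 30
  bit 1 = 1: r = r^2 * 30 mod 41 = 30^2 * 30 = 39*30 = 22
  bit 2 = 1: r = r^2 * 30 mod 41 = 22^2 * 30 = 33*30 = 6
  bit 3 = 1: r = r^2 * 30 mod 41 = 6^2 * 30 = 36*30 = 14
  -> s = B^a = 14

Answer: 3 30 14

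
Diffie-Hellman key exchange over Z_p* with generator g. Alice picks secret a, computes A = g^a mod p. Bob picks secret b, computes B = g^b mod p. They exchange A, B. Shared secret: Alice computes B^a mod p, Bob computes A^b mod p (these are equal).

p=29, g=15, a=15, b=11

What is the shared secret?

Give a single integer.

A = 15^15 mod 29  (bits of 15 = 1111)
  bit 0 = 1: r = r^2 * 15 mod 29 = 1^2 * 15 = 1*15 = 15
  bit 1 = 1: r = r^2 * 15 mod 29 = 15^2 * 15 = 22*15 = 11
  bit 2 = 1: r = r^2 * 15 mod 29 = 11^2 * 15 = 5*15 = 17
  bit 3 = 1: r = r^2 * 15 mod 29 = 17^2 * 15 = 28*15 = 14
  -> A = 14
B = 15^11 mod 29  (bits of 11 = 1011)
  bit 0 = 1: r = r^2 * 15 mod 29 = 1^2 * 15 = 1*15 = 15
  bit 1 = 0: r = r^2 mod 29 = 15^2 = 22
  bit 2 = 1: r = r^2 * 15 mod 29 = 22^2 * 15 = 20*15 = 10
  bit 3 = 1: r = r^2 * 15 mod 29 = 10^2 * 15 = 13*15 = 21
  -> B = 21
s = B^a = 21^15 mod 29  (bits of 15 = 1111)
  bit 0 = 1: r = r^2 * 21 mod 29 = 1^2 * 21 = 1*21 = 21
  bit 1 = 1: r = r^2 * 21 mod 29 = 21^2 * 21 = 6*21 = 10
  bit 2 = 1: r = r^2 * 21 mod 29 = 10^2 * 21 = 13*21 = 12
  bit 3 = 1: r = r^2 * 21 mod 29 = 12^2 * 21 = 28*21 = 8
  -> s = B^a = 8

Answer: 8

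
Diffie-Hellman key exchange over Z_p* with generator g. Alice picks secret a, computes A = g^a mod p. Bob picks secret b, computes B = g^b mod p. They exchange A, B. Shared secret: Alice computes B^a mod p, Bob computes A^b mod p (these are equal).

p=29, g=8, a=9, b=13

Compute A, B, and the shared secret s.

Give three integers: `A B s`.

Answer: 15 18 27

Derivation:
A = 8^9 mod 29  (bits of 9 = 1001)
  bit 0 = 1: r = r^2 * 8 mod 29 = 1^2 * 8 = 1*8 = 8
  bit 1 = 0: r = r^2 mod 29 = 8^2 = 6
  bit 2 = 0: r = r^2 mod 29 = 6^2 = 7
  bit 3 = 1: r = r^2 * 8 mod 29 = 7^2 * 8 = 20*8 = 15
  -> A = 15
B = 8^13 mod 29  (bits of 13 = 1101)
  bit 0 = 1: r = r^2 * 8 mod 29 = 1^2 * 8 = 1*8 = 8
  bit 1 = 1: r = r^2 * 8 mod 29 = 8^2 * 8 = 6*8 = 19
  bit 2 = 0: r = r^2 mod 29 = 19^2 = 13
  bit 3 = 1: r = r^2 * 8 mod 29 = 13^2 * 8 = 24*8 = 18
  -> B = 18
s = B^a = 18^9 mod 29  (bits of 9 = 1001)
  bit 0 = 1: r = r^2 * 18 mod 29 = 1^2 * 18 = 1*18 = 18
  bit 1 = 0: r = r^2 mod 29 = 18^2 = 5
  bit 2 = 0: r = r^2 mod 29 = 5^2 = 25
  bit 3 = 1: r = r^2 * 18 mod 29 = 25^2 * 18 = 16*18 = 27
  -> s = B^a = 27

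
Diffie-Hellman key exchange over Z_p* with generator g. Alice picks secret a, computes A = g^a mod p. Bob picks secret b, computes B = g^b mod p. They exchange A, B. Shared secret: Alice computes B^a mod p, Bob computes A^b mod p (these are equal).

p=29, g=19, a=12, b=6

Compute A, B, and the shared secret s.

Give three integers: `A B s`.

A = 19^12 mod 29  (bits of 12 = 1100)
  bit 0 = 1: r = r^2 * 19 mod 29 = 1^2 * 19 = 1*19 = 19
  bit 1 = 1: r = r^2 * 19 mod 29 = 19^2 * 19 = 13*19 = 15
  bit 2 = 0: r = r^2 mod 29 = 15^2 = 22
  bit 3 = 0: r = r^2 mod 29 = 22^2 = 20
  -> A = 20
B = 19^6 mod 29  (bits of 6 = 110)
  bit 0 = 1: r = r^2 * 19 mod 29 = 1^2 * 19 = 1*19 = 19
  bit 1 = 1: r = r^2 * 19 mod 29 = 19^2 * 19 = 13*19 = 15
  bit 2 = 0: r = r^2 mod 29 = 15^2 = 22
  -> B = 22
s = B^a = 22^12 mod 29  (bits of 12 = 1100)
  bit 0 = 1: r = r^2 * 22 mod 29 = 1^2 * 22 = 1*22 = 22
  bit 1 = 1: r = r^2 * 22 mod 29 = 22^2 * 22 = 20*22 = 5
  bit 2 = 0: r = r^2 mod 29 = 5^2 = 25
  bit 3 = 0: r = r^2 mod 29 = 25^2 = 16
  -> s = B^a = 16

Answer: 20 22 16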